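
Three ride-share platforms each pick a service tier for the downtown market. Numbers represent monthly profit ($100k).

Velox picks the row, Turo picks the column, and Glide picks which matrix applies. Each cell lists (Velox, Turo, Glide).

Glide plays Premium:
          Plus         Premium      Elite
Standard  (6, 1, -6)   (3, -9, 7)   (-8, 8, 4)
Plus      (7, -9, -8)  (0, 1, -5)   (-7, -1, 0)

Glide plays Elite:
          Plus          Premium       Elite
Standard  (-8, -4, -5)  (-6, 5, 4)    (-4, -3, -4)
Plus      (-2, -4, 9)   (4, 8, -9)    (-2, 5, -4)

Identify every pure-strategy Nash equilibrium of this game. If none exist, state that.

No pure-strategy Nash equilibrium.

(Standard, Plus, Premium): Velox can switch to Plus (6 → 7). Not NE.
(Standard, Plus, Elite): Velox can switch to Plus (-8 → -2). Not NE.
(Standard, Premium, Premium): Turo can switch to Plus (-9 → 1). Not NE.
(Standard, Premium, Elite): Velox can switch to Plus (-6 → 4). Not NE.
(Standard, Elite, Premium): Velox can switch to Plus (-8 → -7). Not NE.
(Standard, Elite, Elite): Velox can switch to Plus (-4 → -2). Not NE.
(Plus, Plus, Premium): Turo can switch to Premium (-9 → 1). Not NE.
(Plus, Plus, Elite): Turo can switch to Premium (-4 → 8). Not NE.
(Plus, Premium, Premium): Velox can switch to Standard (0 → 3). Not NE.
(Plus, Premium, Elite): Glide can switch to Premium (-9 → -5). Not NE.
(The remaining 2 profiles each have a profitable deviation by the same check.)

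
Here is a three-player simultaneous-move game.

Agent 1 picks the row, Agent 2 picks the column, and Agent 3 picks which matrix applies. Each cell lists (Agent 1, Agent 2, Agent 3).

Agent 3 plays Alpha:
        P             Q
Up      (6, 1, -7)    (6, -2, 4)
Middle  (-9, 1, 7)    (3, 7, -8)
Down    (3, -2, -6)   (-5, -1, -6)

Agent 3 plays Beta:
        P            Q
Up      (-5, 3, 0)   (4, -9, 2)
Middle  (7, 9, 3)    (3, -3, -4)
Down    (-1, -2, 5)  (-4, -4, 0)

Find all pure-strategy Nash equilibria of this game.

This game has no pure Nash equilibrium.

Agent 1 against (P, Alpha): payoffs 6, -9, 3 → best response Up.
Agent 1 against (P, Beta): payoffs -5, 7, -1 → best response Middle.
Agent 1 against (Q, Alpha): payoffs 6, 3, -5 → best response Up.
Agent 1 against (Q, Beta): payoffs 4, 3, -4 → best response Up.
Agent 2 against (Up, Alpha): payoffs 1, -2 → best response P.
Agent 2 against (Up, Beta): payoffs 3, -9 → best response P.
Agent 2 against (Middle, Alpha): payoffs 1, 7 → best response Q.
Agent 2 against (Middle, Beta): payoffs 9, -3 → best response P.
Agent 2 against (Down, Alpha): payoffs -2, -1 → best response Q.
Agent 2 against (Down, Beta): payoffs -2, -4 → best response P.
Agent 3 against (Up, P): payoffs -7, 0 → best response Beta.
Agent 3 against (Up, Q): payoffs 4, 2 → best response Alpha.
Agent 3 against (Middle, P): payoffs 7, 3 → best response Alpha.
Agent 3 against (Middle, Q): payoffs -8, -4 → best response Beta.
Agent 3 against (Down, P): payoffs -6, 5 → best response Beta.
Agent 3 against (Down, Q): payoffs -6, 0 → best response Beta.
No profile is a mutual best response for all players.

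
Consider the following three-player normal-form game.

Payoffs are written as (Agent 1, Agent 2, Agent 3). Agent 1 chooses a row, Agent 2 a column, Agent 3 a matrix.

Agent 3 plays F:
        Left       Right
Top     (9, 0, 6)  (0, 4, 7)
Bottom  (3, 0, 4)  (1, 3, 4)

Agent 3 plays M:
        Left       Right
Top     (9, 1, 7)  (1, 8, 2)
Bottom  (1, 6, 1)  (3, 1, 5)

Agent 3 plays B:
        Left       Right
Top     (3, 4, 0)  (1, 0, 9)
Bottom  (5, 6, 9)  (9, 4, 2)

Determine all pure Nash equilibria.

Agent 1 against (Left, F): payoffs 9, 3 → best response Top.
Agent 1 against (Left, M): payoffs 9, 1 → best response Top.
Agent 1 against (Left, B): payoffs 3, 5 → best response Bottom.
Agent 1 against (Right, F): payoffs 0, 1 → best response Bottom.
Agent 1 against (Right, M): payoffs 1, 3 → best response Bottom.
Agent 1 against (Right, B): payoffs 1, 9 → best response Bottom.
Agent 2 against (Top, F): payoffs 0, 4 → best response Right.
Agent 2 against (Top, M): payoffs 1, 8 → best response Right.
Agent 2 against (Top, B): payoffs 4, 0 → best response Left.
Agent 2 against (Bottom, F): payoffs 0, 3 → best response Right.
Agent 2 against (Bottom, M): payoffs 6, 1 → best response Left.
Agent 2 against (Bottom, B): payoffs 6, 4 → best response Left.
Agent 3 against (Top, Left): payoffs 6, 7, 0 → best response M.
Agent 3 against (Top, Right): payoffs 7, 2, 9 → best response B.
Agent 3 against (Bottom, Left): payoffs 4, 1, 9 → best response B.
Agent 3 against (Bottom, Right): payoffs 4, 5, 2 → best response M.
Mutual best responses: (Bottom, Left, B).

Pure NE: (Bottom, Left, B)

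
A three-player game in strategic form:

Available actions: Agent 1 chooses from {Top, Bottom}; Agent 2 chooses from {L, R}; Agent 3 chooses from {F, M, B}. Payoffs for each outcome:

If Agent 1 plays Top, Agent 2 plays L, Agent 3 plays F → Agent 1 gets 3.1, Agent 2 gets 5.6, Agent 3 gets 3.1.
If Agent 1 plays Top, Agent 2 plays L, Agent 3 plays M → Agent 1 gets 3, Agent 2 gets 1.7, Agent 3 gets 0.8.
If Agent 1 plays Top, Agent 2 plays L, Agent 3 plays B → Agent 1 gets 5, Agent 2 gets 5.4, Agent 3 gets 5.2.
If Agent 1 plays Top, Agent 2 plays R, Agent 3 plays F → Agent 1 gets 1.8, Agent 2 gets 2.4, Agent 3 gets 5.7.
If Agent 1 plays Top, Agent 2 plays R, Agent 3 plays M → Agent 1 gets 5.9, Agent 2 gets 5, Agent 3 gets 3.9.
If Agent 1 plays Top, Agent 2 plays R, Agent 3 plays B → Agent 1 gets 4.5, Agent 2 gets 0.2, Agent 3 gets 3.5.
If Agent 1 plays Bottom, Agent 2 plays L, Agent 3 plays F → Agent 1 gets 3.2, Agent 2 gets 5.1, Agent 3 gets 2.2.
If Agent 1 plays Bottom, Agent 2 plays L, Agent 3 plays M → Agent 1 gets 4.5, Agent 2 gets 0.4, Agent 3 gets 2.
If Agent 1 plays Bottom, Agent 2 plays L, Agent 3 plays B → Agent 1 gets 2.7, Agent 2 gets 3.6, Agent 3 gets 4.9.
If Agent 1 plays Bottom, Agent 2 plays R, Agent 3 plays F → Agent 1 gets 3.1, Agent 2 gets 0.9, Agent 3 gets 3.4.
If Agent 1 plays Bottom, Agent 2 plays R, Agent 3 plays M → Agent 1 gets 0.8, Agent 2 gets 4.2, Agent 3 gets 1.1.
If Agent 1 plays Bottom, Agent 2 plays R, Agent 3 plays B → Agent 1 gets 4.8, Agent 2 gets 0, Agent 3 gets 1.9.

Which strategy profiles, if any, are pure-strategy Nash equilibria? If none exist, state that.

(Top, L, F): Agent 1 can switch to Bottom (3.1 → 3.2). Not NE.
(Top, L, M): Agent 1 can switch to Bottom (3 → 4.5). Not NE.
(Top, L, B): Agent 1 gets 5, best alternative 2.7; Agent 2 gets 5.4, best alternative 0.2; Agent 3 gets 5.2, best alternative 3.1. No profitable deviation — NE.
(Top, R, F): Agent 1 can switch to Bottom (1.8 → 3.1). Not NE.
(Top, R, M): Agent 3 can switch to F (3.9 → 5.7). Not NE.
(Top, R, B): Agent 1 can switch to Bottom (4.5 → 4.8). Not NE.
(Bottom, L, F): Agent 3 can switch to B (2.2 → 4.9). Not NE.
(The remaining 5 profiles each have a profitable deviation by the same check.)

(Top, L, B)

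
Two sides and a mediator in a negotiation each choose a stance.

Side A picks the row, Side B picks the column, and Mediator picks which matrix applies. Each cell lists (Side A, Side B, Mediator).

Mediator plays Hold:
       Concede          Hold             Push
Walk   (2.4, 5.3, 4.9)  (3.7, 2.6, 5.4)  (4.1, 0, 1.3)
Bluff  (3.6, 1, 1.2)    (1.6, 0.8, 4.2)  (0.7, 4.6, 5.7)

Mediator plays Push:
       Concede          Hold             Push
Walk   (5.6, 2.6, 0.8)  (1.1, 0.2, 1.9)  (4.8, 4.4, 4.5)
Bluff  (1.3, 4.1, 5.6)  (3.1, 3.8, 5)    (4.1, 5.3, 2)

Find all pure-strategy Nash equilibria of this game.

(Walk, Push, Push)

For each player, find the best response to each opponent profile; mutual best responses are the pure NE.
Side A against (Concede, Hold): payoffs 2.4, 3.6 → best response Bluff.
Side A against (Concede, Push): payoffs 5.6, 1.3 → best response Walk.
Side A against (Hold, Hold): payoffs 3.7, 1.6 → best response Walk.
Side A against (Hold, Push): payoffs 1.1, 3.1 → best response Bluff.
Side A against (Push, Hold): payoffs 4.1, 0.7 → best response Walk.
Side A against (Push, Push): payoffs 4.8, 4.1 → best response Walk.
Side B against (Walk, Hold): payoffs 5.3, 2.6, 0 → best response Concede.
Side B against (Walk, Push): payoffs 2.6, 0.2, 4.4 → best response Push.
Side B against (Bluff, Hold): payoffs 1, 0.8, 4.6 → best response Push.
Side B against (Bluff, Push): payoffs 4.1, 3.8, 5.3 → best response Push.
Mediator against (Walk, Concede): payoffs 4.9, 0.8 → best response Hold.
Mediator against (Walk, Hold): payoffs 5.4, 1.9 → best response Hold.
Mediator against (Walk, Push): payoffs 1.3, 4.5 → best response Push.
Mediator against (Bluff, Concede): payoffs 1.2, 5.6 → best response Push.
Mediator against (Bluff, Hold): payoffs 4.2, 5 → best response Push.
Mediator against (Bluff, Push): payoffs 5.7, 2 → best response Hold.
Mutual best responses: (Walk, Push, Push).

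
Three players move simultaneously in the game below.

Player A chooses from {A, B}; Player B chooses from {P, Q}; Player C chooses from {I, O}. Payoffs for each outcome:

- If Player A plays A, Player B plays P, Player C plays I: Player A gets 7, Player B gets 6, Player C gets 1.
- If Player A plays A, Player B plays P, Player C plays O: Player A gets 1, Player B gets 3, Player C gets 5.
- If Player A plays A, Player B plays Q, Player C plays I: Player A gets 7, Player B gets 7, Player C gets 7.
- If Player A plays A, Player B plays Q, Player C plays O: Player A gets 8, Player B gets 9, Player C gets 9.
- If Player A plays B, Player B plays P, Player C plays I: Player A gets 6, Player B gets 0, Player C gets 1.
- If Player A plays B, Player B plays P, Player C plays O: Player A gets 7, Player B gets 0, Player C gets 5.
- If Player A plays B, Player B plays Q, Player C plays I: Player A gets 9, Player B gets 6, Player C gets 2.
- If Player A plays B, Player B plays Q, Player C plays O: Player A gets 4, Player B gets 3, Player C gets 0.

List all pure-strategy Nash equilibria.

Pure-strategy Nash equilibria: (A, Q, O) and (B, Q, I)

Player A against (P, I): payoffs 7, 6 → best response A.
Player A against (P, O): payoffs 1, 7 → best response B.
Player A against (Q, I): payoffs 7, 9 → best response B.
Player A against (Q, O): payoffs 8, 4 → best response A.
Player B against (A, I): payoffs 6, 7 → best response Q.
Player B against (A, O): payoffs 3, 9 → best response Q.
Player B against (B, I): payoffs 0, 6 → best response Q.
Player B against (B, O): payoffs 0, 3 → best response Q.
Player C against (A, P): payoffs 1, 5 → best response O.
Player C against (A, Q): payoffs 7, 9 → best response O.
Player C against (B, P): payoffs 1, 5 → best response O.
Player C against (B, Q): payoffs 2, 0 → best response I.
Mutual best responses: (A, Q, O); (B, Q, I).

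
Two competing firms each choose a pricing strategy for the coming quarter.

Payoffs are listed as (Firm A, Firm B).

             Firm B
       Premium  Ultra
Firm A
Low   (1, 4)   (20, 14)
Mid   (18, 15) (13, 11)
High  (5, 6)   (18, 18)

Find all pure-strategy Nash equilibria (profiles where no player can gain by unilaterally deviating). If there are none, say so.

(Low, Ultra) and (Mid, Premium)

For each player, find the best response to each opponent profile; mutual best responses are the pure NE.
Firm A against Premium: payoffs 1, 18, 5 → best response Mid.
Firm A against Ultra: payoffs 20, 13, 18 → best response Low.
Firm B against Low: payoffs 4, 14 → best response Ultra.
Firm B against Mid: payoffs 15, 11 → best response Premium.
Firm B against High: payoffs 6, 18 → best response Ultra.
Mutual best responses: (Low, Ultra); (Mid, Premium).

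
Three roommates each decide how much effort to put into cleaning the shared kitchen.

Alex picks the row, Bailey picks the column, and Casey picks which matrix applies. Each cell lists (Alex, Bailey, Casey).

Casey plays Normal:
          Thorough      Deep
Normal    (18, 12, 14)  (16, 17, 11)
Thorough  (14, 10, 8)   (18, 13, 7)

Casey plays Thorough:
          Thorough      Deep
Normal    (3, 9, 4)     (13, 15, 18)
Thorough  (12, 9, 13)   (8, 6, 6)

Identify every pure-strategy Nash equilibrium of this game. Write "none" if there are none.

(Normal, Thorough, Normal): Bailey can switch to Deep (12 → 17). Not NE.
(Normal, Thorough, Thorough): Alex can switch to Thorough (3 → 12). Not NE.
(Normal, Deep, Normal): Alex can switch to Thorough (16 → 18). Not NE.
(Normal, Deep, Thorough): Alex gets 13, best alternative 8; Bailey gets 15, best alternative 9; Casey gets 18, best alternative 11. No profitable deviation — NE.
(Thorough, Thorough, Normal): Alex can switch to Normal (14 → 18). Not NE.
(Thorough, Thorough, Thorough): Alex gets 12, best alternative 3; Bailey gets 9, best alternative 6; Casey gets 13, best alternative 8. No profitable deviation — NE.
(Thorough, Deep, Normal): Alex gets 18, best alternative 16; Bailey gets 13, best alternative 10; Casey gets 7, best alternative 6. No profitable deviation — NE.
(Thorough, Deep, Thorough): Alex can switch to Normal (8 → 13). Not NE.

The pure Nash equilibria are (Normal, Deep, Thorough); (Thorough, Thorough, Thorough); (Thorough, Deep, Normal).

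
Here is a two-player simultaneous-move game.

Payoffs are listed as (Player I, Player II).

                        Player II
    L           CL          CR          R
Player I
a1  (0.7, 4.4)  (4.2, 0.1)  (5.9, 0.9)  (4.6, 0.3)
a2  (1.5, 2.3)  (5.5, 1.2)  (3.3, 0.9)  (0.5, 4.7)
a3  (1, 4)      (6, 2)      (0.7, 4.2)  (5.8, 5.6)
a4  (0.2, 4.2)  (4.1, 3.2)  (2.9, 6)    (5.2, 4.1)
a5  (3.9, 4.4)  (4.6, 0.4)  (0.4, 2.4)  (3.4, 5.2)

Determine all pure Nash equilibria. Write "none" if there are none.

(a1, L): Player I can switch to a2 (0.7 → 1.5). Not NE.
(a1, CL): Player I can switch to a2 (4.2 → 5.5). Not NE.
(a1, CR): Player II can switch to L (0.9 → 4.4). Not NE.
(a1, R): Player I can switch to a3 (4.6 → 5.8). Not NE.
(a2, L): Player I can switch to a5 (1.5 → 3.9). Not NE.
(a2, CL): Player I can switch to a3 (5.5 → 6). Not NE.
(a2, CR): Player I can switch to a1 (3.3 → 5.9). Not NE.
(a2, R): Player I can switch to a1 (0.5 → 4.6). Not NE.
(a3, R): Player I gets 5.8, best alternative 5.2; Player II gets 5.6, best alternative 4.2. No profitable deviation — NE.
(The remaining 11 profiles each have a profitable deviation by the same check.)

(a3, R)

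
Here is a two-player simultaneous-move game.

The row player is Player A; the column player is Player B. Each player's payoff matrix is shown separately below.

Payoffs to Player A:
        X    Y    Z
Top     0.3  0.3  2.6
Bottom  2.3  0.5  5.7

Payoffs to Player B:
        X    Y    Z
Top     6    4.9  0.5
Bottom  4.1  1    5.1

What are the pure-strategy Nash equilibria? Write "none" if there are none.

Player A against X: payoffs 0.3, 2.3 → best response Bottom.
Player A against Y: payoffs 0.3, 0.5 → best response Bottom.
Player A against Z: payoffs 2.6, 5.7 → best response Bottom.
Player B against Top: payoffs 6, 4.9, 0.5 → best response X.
Player B against Bottom: payoffs 4.1, 1, 5.1 → best response Z.
Mutual best responses: (Bottom, Z).

The unique pure-strategy Nash equilibrium is (Bottom, Z).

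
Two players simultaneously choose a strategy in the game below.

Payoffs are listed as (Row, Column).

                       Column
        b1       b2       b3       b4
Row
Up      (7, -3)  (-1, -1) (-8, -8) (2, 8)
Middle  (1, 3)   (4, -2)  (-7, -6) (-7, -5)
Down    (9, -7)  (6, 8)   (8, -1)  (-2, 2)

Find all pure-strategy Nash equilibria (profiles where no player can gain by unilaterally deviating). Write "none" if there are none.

Pure-strategy Nash equilibria: (Up, b4), (Down, b2)

Row against b1: payoffs 7, 1, 9 → best response Down.
Row against b2: payoffs -1, 4, 6 → best response Down.
Row against b3: payoffs -8, -7, 8 → best response Down.
Row against b4: payoffs 2, -7, -2 → best response Up.
Column against Up: payoffs -3, -1, -8, 8 → best response b4.
Column against Middle: payoffs 3, -2, -6, -5 → best response b1.
Column against Down: payoffs -7, 8, -1, 2 → best response b2.
Mutual best responses: (Up, b4); (Down, b2).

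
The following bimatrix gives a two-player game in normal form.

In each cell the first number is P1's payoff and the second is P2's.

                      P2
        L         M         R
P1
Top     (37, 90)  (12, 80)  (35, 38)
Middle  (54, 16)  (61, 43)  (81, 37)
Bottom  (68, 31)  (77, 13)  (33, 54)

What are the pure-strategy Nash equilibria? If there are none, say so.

(Top, L): P1 can switch to Middle (37 → 54). Not NE.
(Top, M): P1 can switch to Middle (12 → 61). Not NE.
(Top, R): P1 can switch to Middle (35 → 81). Not NE.
(Middle, L): P1 can switch to Bottom (54 → 68). Not NE.
(Middle, M): P1 can switch to Bottom (61 → 77). Not NE.
(Middle, R): P2 can switch to M (37 → 43). Not NE.
(Bottom, L): P2 can switch to R (31 → 54). Not NE.
(Bottom, M): P2 can switch to L (13 → 31). Not NE.
(The remaining 1 profile has a profitable deviation by the same check.)

No pure-strategy Nash equilibrium.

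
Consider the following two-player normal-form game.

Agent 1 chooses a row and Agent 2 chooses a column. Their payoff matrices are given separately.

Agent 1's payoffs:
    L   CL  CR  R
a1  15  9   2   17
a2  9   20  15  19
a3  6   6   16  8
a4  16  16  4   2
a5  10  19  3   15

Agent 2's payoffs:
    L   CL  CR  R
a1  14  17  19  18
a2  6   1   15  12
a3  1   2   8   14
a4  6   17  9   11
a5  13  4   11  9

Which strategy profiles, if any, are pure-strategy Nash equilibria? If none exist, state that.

There is no pure-strategy Nash equilibrium.

Agent 1 against L: payoffs 15, 9, 6, 16, 10 → best response a4.
Agent 1 against CL: payoffs 9, 20, 6, 16, 19 → best response a2.
Agent 1 against CR: payoffs 2, 15, 16, 4, 3 → best response a3.
Agent 1 against R: payoffs 17, 19, 8, 2, 15 → best response a2.
Agent 2 against a1: payoffs 14, 17, 19, 18 → best response CR.
Agent 2 against a2: payoffs 6, 1, 15, 12 → best response CR.
Agent 2 against a3: payoffs 1, 2, 8, 14 → best response R.
Agent 2 against a4: payoffs 6, 17, 9, 11 → best response CL.
Agent 2 against a5: payoffs 13, 4, 11, 9 → best response L.
No profile is a mutual best response for all players.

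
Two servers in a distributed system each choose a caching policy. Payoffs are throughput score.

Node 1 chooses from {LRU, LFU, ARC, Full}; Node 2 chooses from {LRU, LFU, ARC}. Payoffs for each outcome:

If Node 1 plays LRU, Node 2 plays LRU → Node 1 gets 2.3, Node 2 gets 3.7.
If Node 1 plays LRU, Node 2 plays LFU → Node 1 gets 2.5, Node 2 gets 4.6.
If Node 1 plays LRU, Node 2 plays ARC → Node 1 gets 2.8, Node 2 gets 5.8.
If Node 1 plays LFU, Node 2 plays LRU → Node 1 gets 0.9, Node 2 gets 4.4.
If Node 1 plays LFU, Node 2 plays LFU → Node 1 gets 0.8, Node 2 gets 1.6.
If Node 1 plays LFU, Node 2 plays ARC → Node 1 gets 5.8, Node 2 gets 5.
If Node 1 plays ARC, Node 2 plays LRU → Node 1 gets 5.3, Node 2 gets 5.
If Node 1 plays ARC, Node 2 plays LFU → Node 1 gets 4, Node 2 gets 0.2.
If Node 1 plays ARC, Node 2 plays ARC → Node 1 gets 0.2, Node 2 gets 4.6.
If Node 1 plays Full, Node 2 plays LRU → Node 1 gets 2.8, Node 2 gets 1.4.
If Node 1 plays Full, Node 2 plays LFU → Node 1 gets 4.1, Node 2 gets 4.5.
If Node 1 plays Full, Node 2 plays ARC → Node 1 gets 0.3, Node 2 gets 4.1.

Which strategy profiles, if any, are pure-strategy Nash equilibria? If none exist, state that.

Node 1 against LRU: payoffs 2.3, 0.9, 5.3, 2.8 → best response ARC.
Node 1 against LFU: payoffs 2.5, 0.8, 4, 4.1 → best response Full.
Node 1 against ARC: payoffs 2.8, 5.8, 0.2, 0.3 → best response LFU.
Node 2 against LRU: payoffs 3.7, 4.6, 5.8 → best response ARC.
Node 2 against LFU: payoffs 4.4, 1.6, 5 → best response ARC.
Node 2 against ARC: payoffs 5, 0.2, 4.6 → best response LRU.
Node 2 against Full: payoffs 1.4, 4.5, 4.1 → best response LFU.
Mutual best responses: (LFU, ARC); (ARC, LRU); (Full, LFU).

Pure-strategy Nash equilibria: (LFU, ARC) and (ARC, LRU) and (Full, LFU)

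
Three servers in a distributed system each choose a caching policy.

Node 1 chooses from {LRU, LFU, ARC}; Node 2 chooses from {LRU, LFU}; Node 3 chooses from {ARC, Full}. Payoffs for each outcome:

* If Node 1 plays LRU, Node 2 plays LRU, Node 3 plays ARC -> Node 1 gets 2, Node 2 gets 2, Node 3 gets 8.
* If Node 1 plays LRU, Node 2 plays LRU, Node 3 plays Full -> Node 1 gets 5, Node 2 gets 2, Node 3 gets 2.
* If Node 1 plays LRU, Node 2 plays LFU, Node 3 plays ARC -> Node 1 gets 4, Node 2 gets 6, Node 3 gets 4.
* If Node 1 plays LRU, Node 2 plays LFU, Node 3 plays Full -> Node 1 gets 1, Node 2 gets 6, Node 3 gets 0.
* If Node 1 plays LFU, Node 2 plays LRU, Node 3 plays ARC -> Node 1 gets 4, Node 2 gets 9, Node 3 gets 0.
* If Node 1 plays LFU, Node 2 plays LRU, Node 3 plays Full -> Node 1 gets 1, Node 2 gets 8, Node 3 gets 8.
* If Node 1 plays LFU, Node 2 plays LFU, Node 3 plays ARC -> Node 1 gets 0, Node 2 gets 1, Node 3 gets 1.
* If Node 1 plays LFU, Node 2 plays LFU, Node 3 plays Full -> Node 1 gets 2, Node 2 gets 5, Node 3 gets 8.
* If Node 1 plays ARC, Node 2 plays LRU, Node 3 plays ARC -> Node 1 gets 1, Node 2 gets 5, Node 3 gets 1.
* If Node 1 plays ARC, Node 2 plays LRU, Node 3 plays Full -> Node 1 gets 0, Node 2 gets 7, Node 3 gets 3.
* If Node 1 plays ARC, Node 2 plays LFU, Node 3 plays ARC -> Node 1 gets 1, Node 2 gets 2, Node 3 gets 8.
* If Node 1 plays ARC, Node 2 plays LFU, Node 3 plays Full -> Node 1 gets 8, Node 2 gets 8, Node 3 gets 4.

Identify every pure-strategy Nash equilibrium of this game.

The unique pure-strategy Nash equilibrium is (LRU, LFU, ARC).

Node 1 against (LRU, ARC): payoffs 2, 4, 1 → best response LFU.
Node 1 against (LRU, Full): payoffs 5, 1, 0 → best response LRU.
Node 1 against (LFU, ARC): payoffs 4, 0, 1 → best response LRU.
Node 1 against (LFU, Full): payoffs 1, 2, 8 → best response ARC.
Node 2 against (LRU, ARC): payoffs 2, 6 → best response LFU.
Node 2 against (LRU, Full): payoffs 2, 6 → best response LFU.
Node 2 against (LFU, ARC): payoffs 9, 1 → best response LRU.
Node 2 against (LFU, Full): payoffs 8, 5 → best response LRU.
Node 2 against (ARC, ARC): payoffs 5, 2 → best response LRU.
Node 2 against (ARC, Full): payoffs 7, 8 → best response LFU.
Node 3 against (LRU, LRU): payoffs 8, 2 → best response ARC.
Node 3 against (LRU, LFU): payoffs 4, 0 → best response ARC.
Node 3 against (LFU, LRU): payoffs 0, 8 → best response Full.
Node 3 against (LFU, LFU): payoffs 1, 8 → best response Full.
Node 3 against (ARC, LRU): payoffs 1, 3 → best response Full.
Node 3 against (ARC, LFU): payoffs 8, 4 → best response ARC.
Mutual best responses: (LRU, LFU, ARC).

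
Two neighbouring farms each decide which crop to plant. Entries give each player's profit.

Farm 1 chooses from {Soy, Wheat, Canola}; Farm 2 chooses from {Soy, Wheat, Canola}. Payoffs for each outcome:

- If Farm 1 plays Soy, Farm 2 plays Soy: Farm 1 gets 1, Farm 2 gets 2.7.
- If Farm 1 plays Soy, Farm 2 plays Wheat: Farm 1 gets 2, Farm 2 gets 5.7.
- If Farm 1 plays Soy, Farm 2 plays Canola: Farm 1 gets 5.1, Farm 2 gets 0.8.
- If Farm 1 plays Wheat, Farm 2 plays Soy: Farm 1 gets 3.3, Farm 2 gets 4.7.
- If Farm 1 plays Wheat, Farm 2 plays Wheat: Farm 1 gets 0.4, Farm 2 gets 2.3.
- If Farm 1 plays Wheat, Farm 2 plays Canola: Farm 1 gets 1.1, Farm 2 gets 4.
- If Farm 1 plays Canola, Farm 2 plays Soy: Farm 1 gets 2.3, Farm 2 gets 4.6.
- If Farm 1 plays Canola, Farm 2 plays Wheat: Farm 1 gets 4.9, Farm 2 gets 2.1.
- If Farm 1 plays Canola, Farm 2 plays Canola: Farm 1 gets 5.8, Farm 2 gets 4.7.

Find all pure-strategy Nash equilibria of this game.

Pure-strategy Nash equilibria: (Wheat, Soy) and (Canola, Canola)

(Soy, Soy): Farm 1 can switch to Wheat (1 → 3.3). Not NE.
(Soy, Wheat): Farm 1 can switch to Canola (2 → 4.9). Not NE.
(Soy, Canola): Farm 1 can switch to Canola (5.1 → 5.8). Not NE.
(Wheat, Soy): Farm 1 gets 3.3, best alternative 2.3; Farm 2 gets 4.7, best alternative 4. No profitable deviation — NE.
(Wheat, Wheat): Farm 1 can switch to Soy (0.4 → 2). Not NE.
(Wheat, Canola): Farm 1 can switch to Soy (1.1 → 5.1). Not NE.
(Canola, Soy): Farm 1 can switch to Wheat (2.3 → 3.3). Not NE.
(Canola, Wheat): Farm 2 can switch to Soy (2.1 → 4.6). Not NE.
(Canola, Canola): Farm 1 gets 5.8, best alternative 5.1; Farm 2 gets 4.7, best alternative 4.6. No profitable deviation — NE.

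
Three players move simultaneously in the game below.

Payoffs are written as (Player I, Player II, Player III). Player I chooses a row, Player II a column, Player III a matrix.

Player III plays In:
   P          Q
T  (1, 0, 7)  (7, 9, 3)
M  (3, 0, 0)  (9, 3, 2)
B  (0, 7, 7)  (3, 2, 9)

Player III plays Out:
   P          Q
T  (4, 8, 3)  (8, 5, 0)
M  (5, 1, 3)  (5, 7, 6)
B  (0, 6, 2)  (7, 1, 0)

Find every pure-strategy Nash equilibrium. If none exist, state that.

Player I against (P, In): payoffs 1, 3, 0 → best response M.
Player I against (P, Out): payoffs 4, 5, 0 → best response M.
Player I against (Q, In): payoffs 7, 9, 3 → best response M.
Player I against (Q, Out): payoffs 8, 5, 7 → best response T.
Player II against (T, In): payoffs 0, 9 → best response Q.
Player II against (T, Out): payoffs 8, 5 → best response P.
Player II against (M, In): payoffs 0, 3 → best response Q.
Player II against (M, Out): payoffs 1, 7 → best response Q.
Player II against (B, In): payoffs 7, 2 → best response P.
Player II against (B, Out): payoffs 6, 1 → best response P.
Player III against (T, P): payoffs 7, 3 → best response In.
Player III against (T, Q): payoffs 3, 0 → best response In.
Player III against (M, P): payoffs 0, 3 → best response Out.
Player III against (M, Q): payoffs 2, 6 → best response Out.
Player III against (B, P): payoffs 7, 2 → best response In.
Player III against (B, Q): payoffs 9, 0 → best response In.
No profile is a mutual best response for all players.

There is no pure-strategy Nash equilibrium.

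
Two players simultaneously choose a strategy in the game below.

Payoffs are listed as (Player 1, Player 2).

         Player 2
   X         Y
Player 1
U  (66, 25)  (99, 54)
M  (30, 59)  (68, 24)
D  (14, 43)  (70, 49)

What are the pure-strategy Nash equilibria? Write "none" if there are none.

(U, X): Player 2 can switch to Y (25 → 54). Not NE.
(U, Y): Player 1 gets 99, best alternative 70; Player 2 gets 54, best alternative 25. No profitable deviation — NE.
(M, X): Player 1 can switch to U (30 → 66). Not NE.
(M, Y): Player 1 can switch to U (68 → 99). Not NE.
(D, X): Player 1 can switch to U (14 → 66). Not NE.
(D, Y): Player 1 can switch to U (70 → 99). Not NE.

(U, Y)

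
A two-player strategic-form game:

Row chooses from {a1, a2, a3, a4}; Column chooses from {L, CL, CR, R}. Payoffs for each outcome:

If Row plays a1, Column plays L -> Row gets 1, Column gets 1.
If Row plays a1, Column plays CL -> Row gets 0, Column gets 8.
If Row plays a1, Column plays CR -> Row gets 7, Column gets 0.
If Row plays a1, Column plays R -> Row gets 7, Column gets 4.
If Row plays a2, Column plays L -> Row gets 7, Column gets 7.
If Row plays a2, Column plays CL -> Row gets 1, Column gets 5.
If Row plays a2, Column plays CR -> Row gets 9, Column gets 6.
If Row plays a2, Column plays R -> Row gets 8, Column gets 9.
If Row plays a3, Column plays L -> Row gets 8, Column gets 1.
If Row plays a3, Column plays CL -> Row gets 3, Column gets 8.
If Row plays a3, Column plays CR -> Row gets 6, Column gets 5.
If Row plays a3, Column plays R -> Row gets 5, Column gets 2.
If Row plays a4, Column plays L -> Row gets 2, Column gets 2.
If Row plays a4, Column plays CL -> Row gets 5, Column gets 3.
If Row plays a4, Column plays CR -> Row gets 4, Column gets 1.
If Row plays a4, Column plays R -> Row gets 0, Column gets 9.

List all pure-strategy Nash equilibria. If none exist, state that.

(a2, R)

Mark each player's best response to every combination of opponents' strategies; a profile where every player is best-responding is a pure Nash equilibrium.
Row against L: payoffs 1, 7, 8, 2 → best response a3.
Row against CL: payoffs 0, 1, 3, 5 → best response a4.
Row against CR: payoffs 7, 9, 6, 4 → best response a2.
Row against R: payoffs 7, 8, 5, 0 → best response a2.
Column against a1: payoffs 1, 8, 0, 4 → best response CL.
Column against a2: payoffs 7, 5, 6, 9 → best response R.
Column against a3: payoffs 1, 8, 5, 2 → best response CL.
Column against a4: payoffs 2, 3, 1, 9 → best response R.
Mutual best responses: (a2, R).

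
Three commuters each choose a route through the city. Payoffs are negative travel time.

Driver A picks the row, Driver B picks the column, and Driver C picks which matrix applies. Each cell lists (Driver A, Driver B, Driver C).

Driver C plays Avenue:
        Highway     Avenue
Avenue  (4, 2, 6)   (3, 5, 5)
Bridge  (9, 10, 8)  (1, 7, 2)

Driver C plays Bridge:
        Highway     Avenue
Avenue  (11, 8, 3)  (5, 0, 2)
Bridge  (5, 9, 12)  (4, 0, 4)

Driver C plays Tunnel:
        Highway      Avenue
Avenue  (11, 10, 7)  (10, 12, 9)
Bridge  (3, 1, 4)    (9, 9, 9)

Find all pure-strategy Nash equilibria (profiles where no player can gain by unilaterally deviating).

(Avenue, Avenue, Tunnel)

Driver A against (Highway, Avenue): payoffs 4, 9 → best response Bridge.
Driver A against (Highway, Bridge): payoffs 11, 5 → best response Avenue.
Driver A against (Highway, Tunnel): payoffs 11, 3 → best response Avenue.
Driver A against (Avenue, Avenue): payoffs 3, 1 → best response Avenue.
Driver A against (Avenue, Bridge): payoffs 5, 4 → best response Avenue.
Driver A against (Avenue, Tunnel): payoffs 10, 9 → best response Avenue.
Driver B against (Avenue, Avenue): payoffs 2, 5 → best response Avenue.
Driver B against (Avenue, Bridge): payoffs 8, 0 → best response Highway.
Driver B against (Avenue, Tunnel): payoffs 10, 12 → best response Avenue.
Driver B against (Bridge, Avenue): payoffs 10, 7 → best response Highway.
Driver B against (Bridge, Bridge): payoffs 9, 0 → best response Highway.
Driver B against (Bridge, Tunnel): payoffs 1, 9 → best response Avenue.
Driver C against (Avenue, Highway): payoffs 6, 3, 7 → best response Tunnel.
Driver C against (Avenue, Avenue): payoffs 5, 2, 9 → best response Tunnel.
Driver C against (Bridge, Highway): payoffs 8, 12, 4 → best response Bridge.
Driver C against (Bridge, Avenue): payoffs 2, 4, 9 → best response Tunnel.
Mutual best responses: (Avenue, Avenue, Tunnel).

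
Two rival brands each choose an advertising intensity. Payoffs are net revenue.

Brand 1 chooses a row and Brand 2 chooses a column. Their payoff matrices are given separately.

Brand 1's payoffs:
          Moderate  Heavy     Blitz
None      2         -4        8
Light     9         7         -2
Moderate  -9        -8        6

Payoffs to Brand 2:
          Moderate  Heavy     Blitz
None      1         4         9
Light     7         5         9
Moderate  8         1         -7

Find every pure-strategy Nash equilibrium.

For each player, find the best response to each opponent profile; mutual best responses are the pure NE.
Brand 1 against Moderate: payoffs 2, 9, -9 → best response Light.
Brand 1 against Heavy: payoffs -4, 7, -8 → best response Light.
Brand 1 against Blitz: payoffs 8, -2, 6 → best response None.
Brand 2 against None: payoffs 1, 4, 9 → best response Blitz.
Brand 2 against Light: payoffs 7, 5, 9 → best response Blitz.
Brand 2 against Moderate: payoffs 8, 1, -7 → best response Moderate.
Mutual best responses: (None, Blitz).

(None, Blitz)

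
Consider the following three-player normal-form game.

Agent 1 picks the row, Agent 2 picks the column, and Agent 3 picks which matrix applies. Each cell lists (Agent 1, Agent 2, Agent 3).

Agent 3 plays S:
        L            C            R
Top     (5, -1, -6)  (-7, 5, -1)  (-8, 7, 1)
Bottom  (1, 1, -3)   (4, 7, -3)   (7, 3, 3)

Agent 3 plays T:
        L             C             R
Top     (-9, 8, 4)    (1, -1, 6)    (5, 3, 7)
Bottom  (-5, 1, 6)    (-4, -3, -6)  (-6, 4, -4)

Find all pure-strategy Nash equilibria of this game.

Check each profile: it is a Nash equilibrium iff no player can strictly gain by switching unilaterally.
(Top, L, S): Agent 2 can switch to C (-1 → 5). Not NE.
(Top, L, T): Agent 1 can switch to Bottom (-9 → -5). Not NE.
(Top, C, S): Agent 1 can switch to Bottom (-7 → 4). Not NE.
(Top, C, T): Agent 2 can switch to L (-1 → 8). Not NE.
(Top, R, S): Agent 1 can switch to Bottom (-8 → 7). Not NE.
(Top, R, T): Agent 2 can switch to L (3 → 8). Not NE.
(Bottom, C, S): Agent 1 gets 4, best alternative -7; Agent 2 gets 7, best alternative 3; Agent 3 gets -3, best alternative -6. No profitable deviation — NE.
(The remaining 5 profiles each have a profitable deviation by the same check.)

(Bottom, C, S)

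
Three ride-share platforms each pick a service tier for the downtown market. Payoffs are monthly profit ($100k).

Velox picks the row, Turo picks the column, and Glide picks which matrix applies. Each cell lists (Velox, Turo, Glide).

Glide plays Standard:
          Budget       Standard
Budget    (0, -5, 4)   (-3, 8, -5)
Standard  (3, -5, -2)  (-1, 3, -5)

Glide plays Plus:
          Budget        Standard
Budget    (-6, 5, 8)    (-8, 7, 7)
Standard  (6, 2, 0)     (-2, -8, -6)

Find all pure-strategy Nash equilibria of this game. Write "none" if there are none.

For each strategy profile, look for a profitable unilateral deviation.
(Budget, Budget, Standard): Velox can switch to Standard (0 → 3). Not NE.
(Budget, Budget, Plus): Velox can switch to Standard (-6 → 6). Not NE.
(Budget, Standard, Standard): Velox can switch to Standard (-3 → -1). Not NE.
(Budget, Standard, Plus): Velox can switch to Standard (-8 → -2). Not NE.
(Standard, Budget, Standard): Turo can switch to Standard (-5 → 3). Not NE.
(Standard, Budget, Plus): Velox gets 6, best alternative -6; Turo gets 2, best alternative -8; Glide gets 0, best alternative -2. No profitable deviation — NE.
(Standard, Standard, Standard): Velox gets -1, best alternative -3; Turo gets 3, best alternative -5; Glide gets -5, best alternative -6. No profitable deviation — NE.
(Standard, Standard, Plus): Turo can switch to Budget (-8 → 2). Not NE.

The pure Nash equilibria are (Standard, Budget, Plus); (Standard, Standard, Standard).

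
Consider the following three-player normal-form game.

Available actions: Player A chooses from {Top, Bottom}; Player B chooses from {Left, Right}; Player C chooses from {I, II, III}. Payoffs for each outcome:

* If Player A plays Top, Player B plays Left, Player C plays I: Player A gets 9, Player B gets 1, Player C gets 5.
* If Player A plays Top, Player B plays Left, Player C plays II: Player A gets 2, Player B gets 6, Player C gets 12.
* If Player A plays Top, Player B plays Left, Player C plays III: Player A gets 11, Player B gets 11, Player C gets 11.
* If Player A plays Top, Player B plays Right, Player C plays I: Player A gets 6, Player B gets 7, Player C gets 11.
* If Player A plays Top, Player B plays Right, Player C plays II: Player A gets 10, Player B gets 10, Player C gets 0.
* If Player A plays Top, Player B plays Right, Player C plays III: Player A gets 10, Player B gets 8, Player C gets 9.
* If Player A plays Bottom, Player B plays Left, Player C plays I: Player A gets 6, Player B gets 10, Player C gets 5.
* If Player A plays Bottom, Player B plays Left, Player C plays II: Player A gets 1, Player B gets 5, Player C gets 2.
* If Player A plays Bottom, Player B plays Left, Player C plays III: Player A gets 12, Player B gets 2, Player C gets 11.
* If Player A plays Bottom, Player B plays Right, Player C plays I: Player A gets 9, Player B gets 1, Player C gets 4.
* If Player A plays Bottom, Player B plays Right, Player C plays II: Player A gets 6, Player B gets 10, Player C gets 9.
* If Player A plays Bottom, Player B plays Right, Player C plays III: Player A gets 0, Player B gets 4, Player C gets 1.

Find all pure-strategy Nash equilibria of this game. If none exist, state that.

For each player, find the best response to each opponent profile; mutual best responses are the pure NE.
Player A against (Left, I): payoffs 9, 6 → best response Top.
Player A against (Left, II): payoffs 2, 1 → best response Top.
Player A against (Left, III): payoffs 11, 12 → best response Bottom.
Player A against (Right, I): payoffs 6, 9 → best response Bottom.
Player A against (Right, II): payoffs 10, 6 → best response Top.
Player A against (Right, III): payoffs 10, 0 → best response Top.
Player B against (Top, I): payoffs 1, 7 → best response Right.
Player B against (Top, II): payoffs 6, 10 → best response Right.
Player B against (Top, III): payoffs 11, 8 → best response Left.
Player B against (Bottom, I): payoffs 10, 1 → best response Left.
Player B against (Bottom, II): payoffs 5, 10 → best response Right.
Player B against (Bottom, III): payoffs 2, 4 → best response Right.
Player C against (Top, Left): payoffs 5, 12, 11 → best response II.
Player C against (Top, Right): payoffs 11, 0, 9 → best response I.
Player C against (Bottom, Left): payoffs 5, 2, 11 → best response III.
Player C against (Bottom, Right): payoffs 4, 9, 1 → best response II.
No profile is a mutual best response for all players.

No pure-strategy Nash equilibrium.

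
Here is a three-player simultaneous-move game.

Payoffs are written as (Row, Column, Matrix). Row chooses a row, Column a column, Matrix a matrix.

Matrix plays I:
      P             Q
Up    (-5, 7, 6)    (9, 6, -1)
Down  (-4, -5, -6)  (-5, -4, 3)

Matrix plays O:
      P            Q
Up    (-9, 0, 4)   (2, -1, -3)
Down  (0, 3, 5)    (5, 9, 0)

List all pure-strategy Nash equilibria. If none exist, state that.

There is no pure-strategy Nash equilibrium.

Row against (P, I): payoffs -5, -4 → best response Down.
Row against (P, O): payoffs -9, 0 → best response Down.
Row against (Q, I): payoffs 9, -5 → best response Up.
Row against (Q, O): payoffs 2, 5 → best response Down.
Column against (Up, I): payoffs 7, 6 → best response P.
Column against (Up, O): payoffs 0, -1 → best response P.
Column against (Down, I): payoffs -5, -4 → best response Q.
Column against (Down, O): payoffs 3, 9 → best response Q.
Matrix against (Up, P): payoffs 6, 4 → best response I.
Matrix against (Up, Q): payoffs -1, -3 → best response I.
Matrix against (Down, P): payoffs -6, 5 → best response O.
Matrix against (Down, Q): payoffs 3, 0 → best response I.
No profile is a mutual best response for all players.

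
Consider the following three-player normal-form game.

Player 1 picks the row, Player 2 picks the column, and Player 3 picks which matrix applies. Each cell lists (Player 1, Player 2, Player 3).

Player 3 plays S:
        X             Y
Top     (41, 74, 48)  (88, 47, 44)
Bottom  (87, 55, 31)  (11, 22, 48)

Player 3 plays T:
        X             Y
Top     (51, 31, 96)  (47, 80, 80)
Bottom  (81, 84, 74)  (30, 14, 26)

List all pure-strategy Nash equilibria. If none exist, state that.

(Top, Y, T), (Bottom, X, T)

For each player, find the best response to each opponent profile; mutual best responses are the pure NE.
Player 1 against (X, S): payoffs 41, 87 → best response Bottom.
Player 1 against (X, T): payoffs 51, 81 → best response Bottom.
Player 1 against (Y, S): payoffs 88, 11 → best response Top.
Player 1 against (Y, T): payoffs 47, 30 → best response Top.
Player 2 against (Top, S): payoffs 74, 47 → best response X.
Player 2 against (Top, T): payoffs 31, 80 → best response Y.
Player 2 against (Bottom, S): payoffs 55, 22 → best response X.
Player 2 against (Bottom, T): payoffs 84, 14 → best response X.
Player 3 against (Top, X): payoffs 48, 96 → best response T.
Player 3 against (Top, Y): payoffs 44, 80 → best response T.
Player 3 against (Bottom, X): payoffs 31, 74 → best response T.
Player 3 against (Bottom, Y): payoffs 48, 26 → best response S.
Mutual best responses: (Top, Y, T); (Bottom, X, T).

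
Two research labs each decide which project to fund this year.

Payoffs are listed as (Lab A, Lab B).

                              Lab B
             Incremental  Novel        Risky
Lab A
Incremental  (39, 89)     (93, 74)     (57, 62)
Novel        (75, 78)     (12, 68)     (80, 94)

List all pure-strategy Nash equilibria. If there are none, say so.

Lab A against Incremental: payoffs 39, 75 → best response Novel.
Lab A against Novel: payoffs 93, 12 → best response Incremental.
Lab A against Risky: payoffs 57, 80 → best response Novel.
Lab B against Incremental: payoffs 89, 74, 62 → best response Incremental.
Lab B against Novel: payoffs 78, 68, 94 → best response Risky.
Mutual best responses: (Novel, Risky).

(Novel, Risky)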